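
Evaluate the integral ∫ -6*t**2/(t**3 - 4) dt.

Let u = t**3 - 4, so du = (3*t**2) dt.
Rewriting, the integral becomes -2·∫ 1/u du = -2·log(u).
Substituting back, u = t**3 - 4.

-2*log(t**3 - 4) + C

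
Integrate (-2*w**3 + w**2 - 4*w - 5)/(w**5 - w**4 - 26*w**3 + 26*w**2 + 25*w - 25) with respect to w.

-25*log(w - 5)/96 + 23*log(w - 1)/288 - log(w + 1)/48 + 29*log(w + 5)/144 - 5/(24*w - 24) + C

Factor the denominator: (w - 5)*(w - 1)**2*(w + 1)*(w + 5).
Partial-fraction decomposition: 29/(144*(w + 5)) - 1/(48*(w + 1)) + 23/(288*(w - 1)) + 5/(24*(w - 1)**2) - 25/(96*(w - 5)).
Integrate each term; A/(w−a) gives A·log|w−a|; A/(w−a)² gives −A/(w−a).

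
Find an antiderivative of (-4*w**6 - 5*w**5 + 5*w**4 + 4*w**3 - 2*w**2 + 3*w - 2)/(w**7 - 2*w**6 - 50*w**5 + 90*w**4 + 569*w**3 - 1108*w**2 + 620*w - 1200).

-27277*log(w - 6)/4477 + 9995*log(w - 4)/2754 - 11*log(w - 2)/70 - 1231019*log(w + 5)/891891 + 33*log(w**2 + 1)/81770 - 603*atan(w)/81770 - 487/(198*w + 990) + C

Factor the denominator: (w - 6)*(w - 4)*(w - 2)*(w + 5)**2*(w**2 + 1).
Partial-fraction decomposition: 3*(22*w - 201)/(81770*(w**2 + 1)) - 1231019/(891891*(w + 5)) + 487/(198*(w + 5)**2) - 11/(70*(w - 2)) + 9995/(2754*(w - 4)) - 27277/(4477*(w - 6)).
Integrate each term; A/(w−a) gives A·log|w−a|; the (Bw+D)/(w²+p²) term gives a log and an atan.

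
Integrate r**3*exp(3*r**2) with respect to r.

Let u = r², du = 2r dr; rewrite as (1/2)∫ u^1·exp(3u) du.
Now integrate by parts 1 time.

(3*r**2 - 1)*exp(3*r**2)/18 + C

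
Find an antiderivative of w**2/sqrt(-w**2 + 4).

-w*sqrt(-w**2 + 4)/2 + 2*asin(w/2) + C

Substitute w = 2·sin(θ), so dw = 2·cos(θ) dθ and the radical becomes sqrt(-w**2 + 4) = 2·cos(θ) by the Pythagorean identity.
Integrate the resulting trig expression in θ, then back-substitute θ = asin(w/2), sin(θ) = w/2, cos(θ) = sqrt(-w**2 + 4)/2 (absorbing any constant into C).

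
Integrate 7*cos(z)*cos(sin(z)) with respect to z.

7*sin(sin(z)) + C

Let u = sin(z), so du = (cos(z)) dz.
Rewriting, the integral becomes 7·∫ cos(u) du = 7·sin(u).
Substituting back, u = sin(z).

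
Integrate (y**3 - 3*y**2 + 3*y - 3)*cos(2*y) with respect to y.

y**3*sin(2*y)/2 - 3*y**2*sin(2*y)/2 + 3*y**2*cos(2*y)/4 + 3*y*sin(2*y)/4 - 3*y*cos(2*y)/2 - 3*sin(2*y)/4 + 3*cos(2*y)/8 + C

Use integration by parts with u = y**3 - 3*y**2 + 3*y - 3, dv = cos(2*y) dy, so v = sin(2*y)/2.
Apply parts 3 times (tabular method): alternate signs, differentiate u down to 0, integrate dv up.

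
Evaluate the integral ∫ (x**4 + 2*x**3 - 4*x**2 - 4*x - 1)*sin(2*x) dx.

Use integration by parts with u = x**4 + 2*x**3 - 4*x**2 - 4*x - 1, dv = sin(2*x) dx, so v = -cos(2*x)/2.
Apply parts 4 times (tabular method): alternate signs, differentiate u down to 0, integrate dv up.

-x**4*cos(2*x)/2 + x**3*sin(2*x) - x**3*cos(2*x) + 3*x**2*sin(2*x)/2 + 7*x**2*cos(2*x)/2 - 7*x*sin(2*x)/2 + 7*x*cos(2*x)/2 - 7*sin(2*x)/4 - 5*cos(2*x)/4 + C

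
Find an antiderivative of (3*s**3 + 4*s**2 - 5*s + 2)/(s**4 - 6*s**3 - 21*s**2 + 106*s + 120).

Factor the denominator: (s - 6)*(s - 5)*(s + 1)*(s + 4).
Partial-fraction decomposition: 53/(135*(s + 4)) + 4/(63*(s + 1)) - 226/(27*(s - 5)) + 382/(35*(s - 6)).
Integrate each term: A/(s−a) contributes A·log|s−a|.

382*log(s - 6)/35 - 226*log(s - 5)/27 + 4*log(s + 1)/63 + 53*log(s + 4)/135 + C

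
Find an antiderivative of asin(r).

r*asin(r) + sqrt(-r**2 + 1) + C

Use integration by parts with u = arcsin(r), dv = dr.
Then du = 1/sqrt(-r**2 + 1) dr.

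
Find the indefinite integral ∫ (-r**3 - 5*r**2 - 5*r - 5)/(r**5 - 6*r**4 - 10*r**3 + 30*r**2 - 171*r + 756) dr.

-157*log(r - 7)/638 + 23*log(r - 3)/126 - log(r + 4)/1925 + 209*log(r**2 + 9)/6525 + 376*atan(r/3)/6525 + C

Factor the denominator: (r - 7)*(r - 3)*(r + 4)*(r**2 + 9).
Partial-fraction decomposition: 2*(209*r + 564)/(6525*(r**2 + 9)) - 1/(1925*(r + 4)) + 23/(126*(r - 3)) - 157/(638*(r - 7)).
Integrate each term; A/(r−a) gives A·log|r−a|; the (Br+D)/(r²+p²) term gives a log and an atan.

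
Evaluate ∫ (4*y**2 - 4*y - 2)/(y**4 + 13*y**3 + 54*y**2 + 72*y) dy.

-log(y)/36 - 46*log(y + 3)/9 + 39*log(y + 4)/4 - 83*log(y + 6)/18 + C

Factor the denominator: y*(y + 3)*(y + 4)*(y + 6).
Partial-fraction decomposition: -83/(18*(y + 6)) + 39/(4*(y + 4)) - 46/(9*(y + 3)) - 1/(36*y).
Integrate each term: A/(y−a) contributes A·log|y−a|.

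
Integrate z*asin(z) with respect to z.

z**2*asin(z)/2 + z*sqrt(-z**2 + 1)/4 - asin(z)/4 + C

Use integration by parts with u = arcsin(z), dv = z dz.
Then du = 1/sqrt(-z**2 + 1) dz.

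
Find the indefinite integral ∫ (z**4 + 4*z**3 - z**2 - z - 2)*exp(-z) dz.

Use integration by parts with u = z**4 + 4*z**3 - z**2 - z - 2, dv = exp(-z) dz, so v = -exp(-z).
Apply parts 4 times (tabular method): alternate signs, differentiate u down to 0, integrate dv up.

(-z**4 - 8*z**3 - 23*z**2 - 45*z - 43)*exp(-z) + C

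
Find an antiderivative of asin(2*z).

Use integration by parts with u = arcsin(2*z), dv = dz.
Then du = 2/sqrt(-4*z**2 + 1) dz.

z*asin(2*z) + sqrt(-4*z**2 + 1)/2 + C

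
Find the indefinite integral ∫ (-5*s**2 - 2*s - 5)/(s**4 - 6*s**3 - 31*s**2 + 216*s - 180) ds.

Factor the denominator: (s - 6)*(s - 5)*(s - 1)*(s + 6).
Partial-fraction decomposition: 173/(924*(s + 6)) - 3/(35*(s - 1)) + 35/(11*(s - 5)) - 197/(60*(s - 6)).
Integrate each term: A/(s−a) contributes A·log|s−a|.

-197*log(s - 6)/60 + 35*log(s - 5)/11 - 3*log(s - 1)/35 + 173*log(s + 6)/924 + C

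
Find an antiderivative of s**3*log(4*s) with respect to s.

Use integration by parts with u = log(4*s), dv = s**3 ds.
Then du = 1/s ds and v = s**4/4.

s**4*(log(s) + 2*log(2))/4 - s**4/16 + C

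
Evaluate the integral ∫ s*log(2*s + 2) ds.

s**2*log(2*s + 2)/2 - s**2/4 + s/2 - log(s + 1)/2 + C

Use integration by parts with u = log(2*s + 2), dv = s ds.
Then du = 2/(2*s + 2) ds and v = s**2/2.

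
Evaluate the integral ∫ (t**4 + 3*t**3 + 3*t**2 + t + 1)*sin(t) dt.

-t**4*cos(t) + 4*t**3*sin(t) - 3*t**3*cos(t) + 9*t**2*sin(t) + 9*t**2*cos(t) - 18*t*sin(t) + 17*t*cos(t) - 17*sin(t) - 19*cos(t) + C

Use integration by parts with u = t**4 + 3*t**3 + 3*t**2 + t + 1, dv = sin(t) dt, so v = -cos(t).
Apply parts 4 times (tabular method): alternate signs, differentiate u down to 0, integrate dv up.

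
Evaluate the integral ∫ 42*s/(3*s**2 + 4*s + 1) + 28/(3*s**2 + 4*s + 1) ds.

7*log(3*s**2 + 4*s + 1) + C

Let u = 3*s**2 + 4*s + 1, so du = (6*s + 4) ds.
Rewriting, the integral becomes 7·∫ 1/u du = 7·log(u).
Substituting back, u = 3*s**2 + 4*s + 1.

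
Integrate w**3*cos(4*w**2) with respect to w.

w**2*sin(4*w**2)/8 + cos(4*w**2)/32 + C

Let u = w², du = 2w dw; rewrite as (1/2)∫ u^1·cos(4u) du.
Now integrate by parts 1 time.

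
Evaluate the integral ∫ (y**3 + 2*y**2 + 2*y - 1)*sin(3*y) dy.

-y**3*cos(3*y)/3 + y**2*sin(3*y)/3 - 2*y**2*cos(3*y)/3 + 4*y*sin(3*y)/9 - 4*y*cos(3*y)/9 + 4*sin(3*y)/27 + 13*cos(3*y)/27 + C

Use integration by parts with u = y**3 + 2*y**2 + 2*y - 1, dv = sin(3*y) dy, so v = -cos(3*y)/3.
Apply parts 3 times (tabular method): alternate signs, differentiate u down to 0, integrate dv up.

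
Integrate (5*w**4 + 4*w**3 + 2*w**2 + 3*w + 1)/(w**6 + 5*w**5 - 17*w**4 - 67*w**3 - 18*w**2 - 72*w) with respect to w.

Factor the denominator: w*(w - 4)*(w + 3)*(w + 6)*(w**2 + 1).
Partial-fraction decomposition: (17*w + 9)/(370*(w**2 + 1)) - 5671/(6660*(w + 6)) + 307/(630*(w + 3)) + 93/(280*(w - 4)) - 1/(72*w).
Integrate each term; A/(w−a) gives A·log|w−a|; the (Bw+D)/(w²+p²) term gives a log and an atan.

-log(w)/72 + 93*log(w - 4)/280 + 307*log(w + 3)/630 - 5671*log(w + 6)/6660 + 17*log(w**2 + 1)/740 + 9*atan(w)/370 + C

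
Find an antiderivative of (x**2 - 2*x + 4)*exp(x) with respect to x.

(x**2 - 4*x + 8)*exp(x) + C

Use integration by parts with u = x**2 - 2*x + 4, dv = exp(x) dx, so v = exp(x).
Apply parts 2 times (tabular method): alternate signs, differentiate u down to 0, integrate dv up.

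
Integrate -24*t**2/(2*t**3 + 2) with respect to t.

-4*log(2*t**3 + 2) + C

Let u = 2*t**3 + 2, so du = (6*t**2) dt.
Rewriting, the integral becomes -4·∫ 1/u du = -4·log(u).
Substituting back, u = 2*t**3 + 2.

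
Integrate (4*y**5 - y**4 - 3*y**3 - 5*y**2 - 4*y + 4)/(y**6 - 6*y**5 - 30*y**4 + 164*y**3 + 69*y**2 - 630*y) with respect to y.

Factor the denominator: y*(y - 7)*(y - 3)**2*(y + 2)*(y + 5).
Partial-fraction decomposition: 12851/(11520*(y + 5)) - 64/(675*(y + 2)) - 130547/(57600*(y - 3)) - 757/(480*(y - 3)**2) + 63529/(12096*(y - 7)) - 2/(315*y).
Integrate each term; A/(y−a) gives A·log|y−a|; A/(y−a)² gives −A/(y−a).

-2*log(y)/315 + 63529*log(y - 7)/12096 - 130547*log(y - 3)/57600 - 64*log(y + 2)/675 + 12851*log(y + 5)/11520 + 757/(480*y - 1440) + C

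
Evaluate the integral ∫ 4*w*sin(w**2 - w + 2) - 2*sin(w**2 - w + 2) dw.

-2*cos(w**2 - w + 2) + C

Let u = w**2 - w + 2, so du = (2*w - 1) dw.
Rewriting, the integral becomes 2·∫ sin(u) du = 2·-cos(u).
Substituting back, u = w**2 - w + 2.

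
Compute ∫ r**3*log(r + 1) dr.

r**4*log(r + 1)/4 - r**4/16 + r**3/12 - r**2/8 + r/4 - log(r + 1)/4 + C

Use integration by parts with u = log(r + 1), dv = r**3 dr.
Then du = 1/(r + 1) dr and v = r**4/4.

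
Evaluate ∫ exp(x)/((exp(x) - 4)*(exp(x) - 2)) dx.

Let u = e^x, du = e^x dx.
The integral becomes ∫ du/((u-4)(u-2)); decompose into partial fractions.

log(exp(x) - 4)/2 - log(exp(x) - 2)/2 + C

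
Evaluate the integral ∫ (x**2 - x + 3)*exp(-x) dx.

(-x**2 - x - 4)*exp(-x) + C

Use integration by parts with u = x**2 - x + 3, dv = exp(-x) dx, so v = -exp(-x).
Apply parts 2 times (tabular method): alternate signs, differentiate u down to 0, integrate dv up.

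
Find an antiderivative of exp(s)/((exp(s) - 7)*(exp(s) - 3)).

Let u = e^s, du = e^s ds.
The integral becomes ∫ du/((u-3)(u-7)); decompose into partial fractions.

log(exp(s) - 7)/4 - log(exp(s) - 3)/4 + C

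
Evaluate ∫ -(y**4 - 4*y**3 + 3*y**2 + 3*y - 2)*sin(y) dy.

Use integration by parts with u = y**4 - 4*y**3 + 3*y**2 + 3*y - 2, dv = -sin(y) dy, so v = cos(y).
Apply parts 4 times (tabular method): alternate signs, differentiate u down to 0, integrate dv up.

y**4*cos(y) - 4*y**3*sin(y) - 4*y**3*cos(y) + 12*y**2*sin(y) - 9*y**2*cos(y) + 18*y*sin(y) + 27*y*cos(y) - 27*sin(y) + 16*cos(y) + C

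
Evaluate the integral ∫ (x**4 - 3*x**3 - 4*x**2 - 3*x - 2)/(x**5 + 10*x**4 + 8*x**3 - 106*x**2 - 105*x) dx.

2*log(x)/105 - 47*log(x - 3)/960 + log(x + 1)/96 - 913*log(x + 5)/320 + 3253*log(x + 7)/840 + C

Factor the denominator: x*(x - 3)*(x + 1)*(x + 5)*(x + 7).
Partial-fraction decomposition: 3253/(840*(x + 7)) - 913/(320*(x + 5)) + 1/(96*(x + 1)) - 47/(960*(x - 3)) + 2/(105*x).
Integrate each term: A/(x−a) contributes A·log|x−a|.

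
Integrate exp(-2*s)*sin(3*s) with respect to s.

Let I denote the integral. Integrate by parts with u = sin(3*s), dv = exp(-2*s) ds, so v = -exp(-2*s)/2: I = -exp(-2*s)*sin(3*s)/2 + (3/2)·∫ exp(-2*s)*cos(3*s) ds.
Apply parts again with u = cos(3*s), dv = exp(-2*s) ds: ∫ exp(-2*s)*cos(3*s) ds = -exp(-2*s)*cos(3*s)/2 − (3/2)·I. Substituting back brings back I: I = -exp(-2*s)*sin(3*s)/2 - 3*exp(-2*s)*cos(3*s)/4 − (9/4)·I.
Solving for I: (1 + 9/4)·I equals the remaining terms, so I = (4/13)·(-exp(-2*s)*sin(3*s)/2 - 3*exp(-2*s)*cos(3*s)/4).

-2*exp(-2*s)*sin(3*s)/13 - 3*exp(-2*s)*cos(3*s)/13 + C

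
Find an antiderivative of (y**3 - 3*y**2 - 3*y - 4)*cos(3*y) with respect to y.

y**3*sin(3*y)/3 - y**2*sin(3*y) + y**2*cos(3*y)/3 - 11*y*sin(3*y)/9 - 2*y*cos(3*y)/3 - 10*sin(3*y)/9 - 11*cos(3*y)/27 + C

Use integration by parts with u = y**3 - 3*y**2 - 3*y - 4, dv = cos(3*y) dy, so v = sin(3*y)/3.
Apply parts 3 times (tabular method): alternate signs, differentiate u down to 0, integrate dv up.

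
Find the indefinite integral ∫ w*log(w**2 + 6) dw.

Let u = w**2 + 6, so du = (2*w) dw.
The integral becomes (1/2)·∫ log(u) du; integrate by parts with u′=log(u), dv′=du.

w**2*log(w**2 + 6)/2 - w**2/2 + 3*log(w**2 + 6) + C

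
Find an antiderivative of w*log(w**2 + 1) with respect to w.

w**2*log(w**2 + 1)/2 - w**2/2 + log(w**2 + 1)/2 + C

Let u = w**2 + 1, so du = (2*w) dw.
The integral becomes (1/2)·∫ log(u) du; integrate by parts with u′=log(u), dv′=du.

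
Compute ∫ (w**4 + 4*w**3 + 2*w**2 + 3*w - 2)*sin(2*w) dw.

-w**4*cos(2*w)/2 + w**3*sin(2*w) - 2*w**3*cos(2*w) + 3*w**2*sin(2*w) + w**2*cos(2*w)/2 - w*sin(2*w)/2 + 3*w*cos(2*w)/2 - 3*sin(2*w)/4 + 3*cos(2*w)/4 + C

Use integration by parts with u = w**4 + 4*w**3 + 2*w**2 + 3*w - 2, dv = sin(2*w) dw, so v = -cos(2*w)/2.
Apply parts 4 times (tabular method): alternate signs, differentiate u down to 0, integrate dv up.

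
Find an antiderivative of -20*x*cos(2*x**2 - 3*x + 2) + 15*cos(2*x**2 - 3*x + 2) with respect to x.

Let u = 2*x**2 - 3*x + 2, so du = (4*x - 3) dx.
Rewriting, the integral becomes -5·∫ cos(u) du = -5·sin(u).
Substituting back, u = 2*x**2 - 3*x + 2.

-5*sin(2*x**2 - 3*x + 2) + C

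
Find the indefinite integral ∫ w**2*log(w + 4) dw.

w**3*log(w + 4)/3 - w**3/9 + 2*w**2/3 - 16*w/3 + 64*log(w + 4)/3 + C

Use integration by parts with u = log(w + 4), dv = w**2 dw.
Then du = 1/(w + 4) dw and v = w**3/3.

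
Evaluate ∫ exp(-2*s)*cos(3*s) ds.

3*exp(-2*s)*sin(3*s)/13 - 2*exp(-2*s)*cos(3*s)/13 + C

Let I denote the integral. Integrate by parts with u = cos(3*s), dv = exp(-2*s) ds, so v = -exp(-2*s)/2: I = -exp(-2*s)*cos(3*s)/2 − (3/2)·∫ exp(-2*s)*sin(3*s) ds.
Apply parts again with u = sin(3*s), dv = exp(-2*s) ds: ∫ exp(-2*s)*sin(3*s) ds = -exp(-2*s)*sin(3*s)/2 + (3/2)·I. Substituting back brings back I: I = 3*exp(-2*s)*sin(3*s)/4 - exp(-2*s)*cos(3*s)/2 − (9/4)·I.
Solving for I: (1 + 9/4)·I equals the remaining terms, so I = (4/13)·(3*exp(-2*s)*sin(3*s)/4 - exp(-2*s)*cos(3*s)/2).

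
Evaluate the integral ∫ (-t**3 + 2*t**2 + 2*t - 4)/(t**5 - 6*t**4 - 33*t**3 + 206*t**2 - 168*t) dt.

log(t)/42 - 235*log(t - 7)/1638 + 7*log(t - 4)/90 - log(t - 1)/126 + 68*log(t + 6)/1365 + C

Factor the denominator: t*(t - 7)*(t - 4)*(t - 1)*(t + 6).
Partial-fraction decomposition: 68/(1365*(t + 6)) - 1/(126*(t - 1)) + 7/(90*(t - 4)) - 235/(1638*(t - 7)) + 1/(42*t).
Integrate each term: A/(t−a) contributes A·log|t−a|.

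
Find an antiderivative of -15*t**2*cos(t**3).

-5*sin(t**3) + C

Let u = t**3, so du = (3*t**2) dt.
Rewriting, the integral becomes -5·∫ cos(u) du = -5·sin(u).
Substituting back, u = t**3.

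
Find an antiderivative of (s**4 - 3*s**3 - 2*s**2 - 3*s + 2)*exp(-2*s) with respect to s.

Use integration by parts with u = s**4 - 3*s**3 - 2*s**2 - 3*s + 2, dv = exp(-2*s) ds, so v = -exp(-2*s)/2.
Apply parts 4 times (tabular method): alternate signs, differentiate u down to 0, integrate dv up.

(-4*s**4 + 4*s**3 + 14*s**2 + 26*s + 5)*exp(-2*s)/8 + C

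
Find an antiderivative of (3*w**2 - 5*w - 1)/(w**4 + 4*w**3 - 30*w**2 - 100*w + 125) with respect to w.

49*log(w - 5)/400 + log(w - 1)/48 - 43*log(w + 5)/300 - 33/(20*w + 100) + C

Factor the denominator: (w - 5)*(w - 1)*(w + 5)**2.
Partial-fraction decomposition: -43/(300*(w + 5)) + 33/(20*(w + 5)**2) + 1/(48*(w - 1)) + 49/(400*(w - 5)).
Integrate each term; A/(w−a) gives A·log|w−a|; A/(w−a)² gives −A/(w−a).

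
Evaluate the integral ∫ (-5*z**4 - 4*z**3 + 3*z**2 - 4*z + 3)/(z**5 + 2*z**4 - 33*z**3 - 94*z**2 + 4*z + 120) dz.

-7257*log(z - 6)/3520 + 7*log(z - 1)/270 + 743*log(z + 2)/576 - 2527*log(z + 5)/594 + 25/(72*z + 144) + C

Factor the denominator: (z - 6)*(z - 1)*(z + 2)**2*(z + 5).
Partial-fraction decomposition: -2527/(594*(z + 5)) + 743/(576*(z + 2)) - 25/(72*(z + 2)**2) + 7/(270*(z - 1)) - 7257/(3520*(z - 6)).
Integrate each term; A/(z−a) gives A·log|z−a|; A/(z−a)² gives −A/(z−a).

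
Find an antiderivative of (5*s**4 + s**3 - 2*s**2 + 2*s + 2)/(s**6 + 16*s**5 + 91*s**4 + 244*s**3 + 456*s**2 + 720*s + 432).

Factor the denominator: (s + 1)*(s + 3)*(s + 6)**2*(s**2 + 4).
Partial-fraction decomposition: -(1249*s + 2636)/(13000*(s**2 + 4)) + 2897/(1800*(s + 6)) + 3091/(300*(s + 6)**2) - 178/(117*(s + 3)) + 1/(125*(s + 1)).
Integrate each term; A/(s−a) gives A·log|s−a|; the (Bs+D)/(s²+p²) term gives a log and an atan.

log(s + 1)/125 - 178*log(s + 3)/117 + 2897*log(s + 6)/1800 - 1249*log(s**2 + 4)/26000 - 659*atan(s/2)/6500 - 3091/(300*s + 1800) + C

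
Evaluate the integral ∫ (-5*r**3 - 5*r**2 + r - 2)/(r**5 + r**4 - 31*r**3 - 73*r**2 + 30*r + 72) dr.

Factor the denominator: (r - 6)*(r - 1)*(r + 1)*(r + 3)*(r + 4).
Partial-fraction decomposition: 39/(25*(r + 4)) - 85/(72*(r + 3)) - 1/(28*(r + 1)) + 11/(200*(r - 1)) - 628/(1575*(r - 6)).
Integrate each term: A/(r−a) contributes A·log|r−a|.

-628*log(r - 6)/1575 + 11*log(r - 1)/200 - log(r + 1)/28 - 85*log(r + 3)/72 + 39*log(r + 4)/25 + C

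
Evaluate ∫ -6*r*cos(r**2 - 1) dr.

-3*sin(r**2 - 1) + C

Let u = r**2 - 1, so du = (2*r) dr.
Rewriting, the integral becomes -3·∫ cos(u) du = -3·sin(u).
Substituting back, u = r**2 - 1.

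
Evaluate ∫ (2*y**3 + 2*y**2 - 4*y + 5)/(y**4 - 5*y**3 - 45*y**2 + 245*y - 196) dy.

761*log(y - 7)/252 - 149*log(y - 4)/99 + 5*log(y - 1)/144 + 555*log(y + 7)/1232 + C

Factor the denominator: (y - 7)*(y - 4)*(y - 1)*(y + 7).
Partial-fraction decomposition: 555/(1232*(y + 7)) + 5/(144*(y - 1)) - 149/(99*(y - 4)) + 761/(252*(y - 7)).
Integrate each term: A/(y−a) contributes A·log|y−a|.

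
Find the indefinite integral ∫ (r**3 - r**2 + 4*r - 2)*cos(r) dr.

r**3*sin(r) - r**2*sin(r) + 3*r**2*cos(r) - 2*r*sin(r) - 2*r*cos(r) - 2*cos(r) + C

Use integration by parts with u = r**3 - r**2 + 4*r - 2, dv = cos(r) dr, so v = sin(r).
Apply parts 3 times (tabular method): alternate signs, differentiate u down to 0, integrate dv up.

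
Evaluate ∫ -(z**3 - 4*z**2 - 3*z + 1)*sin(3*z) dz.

z**3*cos(3*z)/3 - z**2*sin(3*z)/3 - 4*z**2*cos(3*z)/3 + 8*z*sin(3*z)/9 - 11*z*cos(3*z)/9 + 11*sin(3*z)/27 + 17*cos(3*z)/27 + C

Use integration by parts with u = z**3 - 4*z**2 - 3*z + 1, dv = -sin(3*z) dz, so v = cos(3*z)/3.
Apply parts 3 times (tabular method): alternate signs, differentiate u down to 0, integrate dv up.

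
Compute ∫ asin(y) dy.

y*asin(y) + sqrt(-y**2 + 1) + C

Use integration by parts with u = arcsin(y), dv = dy.
Then du = 1/sqrt(-y**2 + 1) dy.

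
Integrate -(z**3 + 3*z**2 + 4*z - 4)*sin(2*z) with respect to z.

z**3*cos(2*z)/2 - 3*z**2*sin(2*z)/4 + 3*z**2*cos(2*z)/2 - 3*z*sin(2*z)/2 + 5*z*cos(2*z)/4 - 5*sin(2*z)/8 - 11*cos(2*z)/4 + C

Use integration by parts with u = z**3 + 3*z**2 + 4*z - 4, dv = -sin(2*z) dz, so v = cos(2*z)/2.
Apply parts 3 times (tabular method): alternate signs, differentiate u down to 0, integrate dv up.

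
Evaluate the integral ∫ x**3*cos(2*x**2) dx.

x**2*sin(2*x**2)/4 + cos(2*x**2)/8 + C

Let u = x², du = 2x dx; rewrite as (1/2)∫ u^1·cos(2u) du.
Now integrate by parts 1 time.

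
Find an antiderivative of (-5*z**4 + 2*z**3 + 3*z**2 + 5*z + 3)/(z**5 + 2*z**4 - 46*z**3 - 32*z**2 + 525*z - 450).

-63*log(z - 5)/20 + 17*log(z - 3)/16 + log(z - 1)/42 + 1661*log(z + 5)/240 - 69*log(z + 6)/7 + C

Factor the denominator: (z - 5)*(z - 3)*(z - 1)*(z + 5)*(z + 6).
Partial-fraction decomposition: -69/(7*(z + 6)) + 1661/(240*(z + 5)) + 1/(42*(z - 1)) + 17/(16*(z - 3)) - 63/(20*(z - 5)).
Integrate each term: A/(z−a) contributes A·log|z−a|.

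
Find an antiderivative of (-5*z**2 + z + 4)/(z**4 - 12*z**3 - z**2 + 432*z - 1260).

-9*log(z - 7) + 85*log(z - 6)/6 - 58*log(z - 5)/11 + 7*log(z + 6)/66 + C

Factor the denominator: (z - 7)*(z - 6)*(z - 5)*(z + 6).
Partial-fraction decomposition: 7/(66*(z + 6)) - 58/(11*(z - 5)) + 85/(6*(z - 6)) - 9/(z - 7).
Integrate each term: A/(z−a) contributes A·log|z−a|.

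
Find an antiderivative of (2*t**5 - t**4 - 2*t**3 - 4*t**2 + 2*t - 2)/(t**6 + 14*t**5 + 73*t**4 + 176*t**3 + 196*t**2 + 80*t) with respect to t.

-log(t)/40 + 3*log(t + 1)/4 + 193*log(t + 2)/18 - 375*log(t + 4)/8 + 6737*log(t + 5)/180 + 43/(6*t + 12) + C

Factor the denominator: t*(t + 1)*(t + 2)**2*(t + 4)*(t + 5).
Partial-fraction decomposition: 6737/(180*(t + 5)) - 375/(8*(t + 4)) + 193/(18*(t + 2)) - 43/(6*(t + 2)**2) + 3/(4*(t + 1)) - 1/(40*t).
Integrate each term; A/(t−a) gives A·log|t−a|; A/(t−a)² gives −A/(t−a).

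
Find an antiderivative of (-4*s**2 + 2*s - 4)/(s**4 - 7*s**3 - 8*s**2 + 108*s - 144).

-17*log(s - 6)/15 + 34*log(s - 3)/21 - 2*log(s - 2)/3 + 19*log(s + 4)/105 + C

Factor the denominator: (s - 6)*(s - 3)*(s - 2)*(s + 4).
Partial-fraction decomposition: 19/(105*(s + 4)) - 2/(3*(s - 2)) + 34/(21*(s - 3)) - 17/(15*(s - 6)).
Integrate each term: A/(s−a) contributes A·log|s−a|.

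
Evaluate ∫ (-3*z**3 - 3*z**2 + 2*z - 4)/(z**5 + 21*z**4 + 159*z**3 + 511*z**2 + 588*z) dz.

-log(z)/147 - 11*log(z + 3)/12 + 11*log(z + 4)/3 - 1613*log(z + 7)/588 + 72/(7*z + 49) + C

Factor the denominator: z*(z + 3)*(z + 4)*(z + 7)**2.
Partial-fraction decomposition: -1613/(588*(z + 7)) - 72/(7*(z + 7)**2) + 11/(3*(z + 4)) - 11/(12*(z + 3)) - 1/(147*z).
Integrate each term; A/(z−a) gives A·log|z−a|; A/(z−a)² gives −A/(z−a).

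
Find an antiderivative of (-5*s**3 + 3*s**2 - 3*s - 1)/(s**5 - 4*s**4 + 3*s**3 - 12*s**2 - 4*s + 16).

-19*log(s - 4)/20 + log(s**2 - 1)/5 + 11*log(s**2 + 4)/40 - 3*atan(s/2)/5 + C

Factor the denominator: (s - 4)*(s - 1)*(s + 1)*(s**2 + 4).
Partial-fraction decomposition: (11*s - 24)/(20*(s**2 + 4)) + 1/(5*(s + 1)) + 1/(5*(s - 1)) - 19/(20*(s - 4)).
Integrate each term; A/(s−a) gives A·log|s−a|; the (Bs+D)/(s²+p²) term gives a log and an atan.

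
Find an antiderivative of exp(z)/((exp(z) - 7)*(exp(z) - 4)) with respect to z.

log(exp(z) - 7)/3 - log(exp(z) - 4)/3 + C

Let u = e^z, du = e^z dz.
The integral becomes ∫ du/((u-7)(u-4)); decompose into partial fractions.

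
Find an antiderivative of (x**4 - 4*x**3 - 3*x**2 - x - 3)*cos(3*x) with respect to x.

Use integration by parts with u = x**4 - 4*x**3 - 3*x**2 - x - 3, dv = cos(3*x) dx, so v = sin(3*x)/3.
Apply parts 4 times (tabular method): alternate signs, differentiate u down to 0, integrate dv up.

x**4*sin(3*x)/3 - 4*x**3*sin(3*x)/3 + 4*x**3*cos(3*x)/9 - 13*x**2*sin(3*x)/9 - 4*x**2*cos(3*x)/3 + 5*x*sin(3*x)/9 - 26*x*cos(3*x)/27 - 55*sin(3*x)/81 + 5*cos(3*x)/27 + C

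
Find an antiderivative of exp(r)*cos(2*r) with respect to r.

2*exp(r)*sin(2*r)/5 + exp(r)*cos(2*r)/5 + C

Let I denote the integral. Integrate by parts with u = cos(2*r), dv = exp(r) dr, so v = exp(r): I = exp(r)*cos(2*r) + 2·∫ exp(r)*sin(2*r) dr.
Apply parts again with u = sin(2*r), dv = exp(r) dr: ∫ exp(r)*sin(2*r) dr = exp(r)*sin(2*r) − 2·I. Substituting back brings back I: I = 2*exp(r)*sin(2*r) + exp(r)*cos(2*r) − 4·I.
Solving for I: (1 + 4)·I equals the remaining terms, so I = (1/5)·(2*exp(r)*sin(2*r) + exp(r)*cos(2*r)).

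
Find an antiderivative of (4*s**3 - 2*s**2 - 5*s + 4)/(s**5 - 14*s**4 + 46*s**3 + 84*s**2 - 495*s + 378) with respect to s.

Factor the denominator: (s - 7)*(s - 6)*(s - 3)*(s - 1)*(s + 3).
Partial-fraction decomposition: -107/(2160*(s + 3)) - 1/(240*(s - 1)) + 79/(144*(s - 3)) - 766/(135*(s - 6)) + 1243/(240*(s - 7)).
Integrate each term: A/(s−a) contributes A·log|s−a|.

1243*log(s - 7)/240 - 766*log(s - 6)/135 + 79*log(s - 3)/144 - log(s - 1)/240 - 107*log(s + 3)/2160 + C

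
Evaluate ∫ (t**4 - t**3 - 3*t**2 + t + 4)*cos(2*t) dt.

Use integration by parts with u = t**4 - t**3 - 3*t**2 + t + 4, dv = cos(2*t) dt, so v = sin(2*t)/2.
Apply parts 4 times (tabular method): alternate signs, differentiate u down to 0, integrate dv up.

t**4*sin(2*t)/2 - t**3*sin(2*t)/2 + t**3*cos(2*t) - 3*t**2*sin(2*t) - 3*t**2*cos(2*t)/4 + 5*t*sin(2*t)/4 - 3*t*cos(2*t) + 7*sin(2*t)/2 + 5*cos(2*t)/8 + C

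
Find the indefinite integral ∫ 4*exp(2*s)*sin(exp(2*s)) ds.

-2*cos(exp(2*s)) + C

Let u = exp(2*s), so du = (2*exp(2*s)) ds.
Rewriting, the integral becomes 2·∫ sin(u) du = 2·-cos(u).
Substituting back, u = exp(2*s).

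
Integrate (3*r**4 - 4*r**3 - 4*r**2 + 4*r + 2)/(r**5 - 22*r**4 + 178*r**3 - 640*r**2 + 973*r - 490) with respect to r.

Factor the denominator: (r - 7)**2*(r - 5)*(r - 2)*(r - 1).
Partial-fraction decomposition: 1/(144*(r - 1)) - 2/(15*(r - 2)) + 1297/(48*(r - 5)) - 4301/(180*(r - 7)) + 1133/(12*(r - 7)**2).
Integrate each term; A/(r−a) gives A·log|r−a|; A/(r−a)² gives −A/(r−a).

-4301*log(r - 7)/180 + 1297*log(r - 5)/48 - 2*log(r - 2)/15 + log(r - 1)/144 - 1133/(12*r - 84) + C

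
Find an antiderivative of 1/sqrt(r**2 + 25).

log(r + sqrt(r**2 + 25)) + C

Substitute r = 5·tan(θ), so dr = 5·sec(θ)^2 dθ and the radical becomes sqrt(r**2 + 25) = 5·sec(θ) by the Pythagorean identity.
Integrate the resulting trig expression in θ, then back-substitute tan(θ) = r/5, sec(θ) = sqrt(r**2 + 25)/5 (absorbing any constant into C).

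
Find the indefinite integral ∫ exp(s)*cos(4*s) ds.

4*exp(s)*sin(4*s)/17 + exp(s)*cos(4*s)/17 + C

Let I denote the integral. Integrate by parts with u = cos(4*s), dv = exp(s) ds, so v = exp(s): I = exp(s)*cos(4*s) + 4·∫ exp(s)*sin(4*s) ds.
Apply parts again with u = sin(4*s), dv = exp(s) ds: ∫ exp(s)*sin(4*s) ds = exp(s)*sin(4*s) − 4·I. Substituting back brings back I: I = 4*exp(s)*sin(4*s) + exp(s)*cos(4*s) − 16·I.
Solving for I: (1 + 16)·I equals the remaining terms, so I = (1/17)·(4*exp(s)*sin(4*s) + exp(s)*cos(4*s)).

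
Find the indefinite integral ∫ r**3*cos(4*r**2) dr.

Let u = r², du = 2r dr; rewrite as (1/2)∫ u^1·cos(4u) du.
Now integrate by parts 1 time.

r**2*sin(4*r**2)/8 + cos(4*r**2)/32 + C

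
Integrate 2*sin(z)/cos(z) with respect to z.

Let u = cos(z), so du = (-sin(z)) dz.
Rewriting, the integral becomes -2·∫ 1/u du = -2·log(u).
Substituting back, u = cos(z).

-2*log(cos(z)) + C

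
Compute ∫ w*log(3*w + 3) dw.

Use integration by parts with u = log(3*w + 3), dv = w dw.
Then du = 3/(3*w + 3) dw and v = w**2/2.

w**2*log(3*w + 3)/2 - w**2/4 + w/2 - log(w + 1)/2 + C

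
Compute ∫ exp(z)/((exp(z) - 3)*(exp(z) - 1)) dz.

log(exp(z) - 3)/2 - log(exp(z) - 1)/2 + C

Let u = e^z, du = e^z dz.
The integral becomes ∫ du/((u-3)(u-1)); decompose into partial fractions.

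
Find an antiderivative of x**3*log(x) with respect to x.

Use integration by parts with u = log(x), dv = x**3 dx.
Then du = 1/x dx and v = x**4/4.

x**4*log(x)/4 - x**4/16 + C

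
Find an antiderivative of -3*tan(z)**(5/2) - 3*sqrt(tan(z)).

-2*tan(z)**(3/2) + C

Let u = tan(z), so du = (tan(z)**2 + 1) dz.
Rewriting, the integral becomes -3·∫ √u du = -3·(2/3)u^(3/2).
Substituting back, u = tan(z).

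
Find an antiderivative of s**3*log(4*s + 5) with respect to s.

s**4*log(4*s + 5)/4 - s**4/16 + 5*s**3/48 - 25*s**2/128 + 125*s/256 - 625*log(4*s + 5)/1024 + C

Use integration by parts with u = log(4*s + 5), dv = s**3 ds.
Then du = 4/(4*s + 5) ds and v = s**4/4.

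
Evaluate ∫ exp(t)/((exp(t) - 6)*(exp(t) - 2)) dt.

log(exp(t) - 6)/4 - log(exp(t) - 2)/4 + C

Let u = e^t, du = e^t dt.
The integral becomes ∫ du/((u-2)(u-6)); decompose into partial fractions.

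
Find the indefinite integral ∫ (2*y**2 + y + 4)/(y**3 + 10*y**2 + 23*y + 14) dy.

5*log(y + 1)/6 - 2*log(y + 2) + 19*log(y + 7)/6 + C

Factor the denominator: (y + 1)*(y + 2)*(y + 7).
Partial-fraction decomposition: 19/(6*(y + 7)) - 2/(y + 2) + 5/(6*(y + 1)).
Integrate each term: A/(y−a) contributes A·log|y−a|.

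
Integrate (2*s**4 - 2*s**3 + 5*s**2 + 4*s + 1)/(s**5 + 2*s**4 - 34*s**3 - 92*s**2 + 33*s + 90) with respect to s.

Factor the denominator: (s - 6)*(s - 1)*(s + 1)*(s + 3)*(s + 5).
Partial-fraction decomposition: 73/(24*(s + 5)) - 125/(72*(s + 3)) + 3/(56*(s + 1)) - 1/(24*(s - 1)) + 43/(63*(s - 6)).
Integrate each term: A/(s−a) contributes A·log|s−a|.

43*log(s - 6)/63 - log(s - 1)/24 + 3*log(s + 1)/56 - 125*log(s + 3)/72 + 73*log(s + 5)/24 + C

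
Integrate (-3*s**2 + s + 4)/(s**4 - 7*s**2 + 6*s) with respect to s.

2*log(s)/3 - 3*log(s - 2)/5 - log(s - 1)/2 + 13*log(s + 3)/30 + C

Factor the denominator: s*(s - 2)*(s - 1)*(s + 3).
Partial-fraction decomposition: 13/(30*(s + 3)) - 1/(2*(s - 1)) - 3/(5*(s - 2)) + 2/(3*s).
Integrate each term: A/(s−a) contributes A·log|s−a|.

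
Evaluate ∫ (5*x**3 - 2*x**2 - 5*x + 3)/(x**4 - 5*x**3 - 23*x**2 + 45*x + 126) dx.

317*log(x - 7)/72 - 7*log(x - 3)/8 - 7*log(x + 2)/9 + 9*log(x + 3)/4 + C

Factor the denominator: (x - 7)*(x - 3)*(x + 2)*(x + 3).
Partial-fraction decomposition: 9/(4*(x + 3)) - 7/(9*(x + 2)) - 7/(8*(x - 3)) + 317/(72*(x - 7)).
Integrate each term: A/(x−a) contributes A·log|x−a|.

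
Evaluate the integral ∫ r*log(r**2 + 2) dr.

Let u = r**2 + 2, so du = (2*r) dr.
The integral becomes (1/2)·∫ log(u) du; integrate by parts with u′=log(u), dv′=du.

r**2*log(r**2 + 2)/2 - r**2/2 + log(r**2 + 2) + C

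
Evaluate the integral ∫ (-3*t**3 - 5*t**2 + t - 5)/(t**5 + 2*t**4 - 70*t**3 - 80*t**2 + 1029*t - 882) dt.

Factor the denominator: (t - 7)*(t - 3)*(t - 1)*(t + 6)*(t + 7).
Partial-fraction decomposition: 193/(280*(t + 7)) - 457/(819*(t + 6)) - 1/(56*(t - 1)) + 8/(45*(t - 3)) - 53/(182*(t - 7)).
Integrate each term: A/(t−a) contributes A·log|t−a|.

-53*log(t - 7)/182 + 8*log(t - 3)/45 - log(t - 1)/56 - 457*log(t + 6)/819 + 193*log(t + 7)/280 + C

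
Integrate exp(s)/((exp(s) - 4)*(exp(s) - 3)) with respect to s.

log(exp(s) - 4) - log(exp(s) - 3) + C

Let u = e^s, du = e^s ds.
The integral becomes ∫ du/((u-3)(u-4)); decompose into partial fractions.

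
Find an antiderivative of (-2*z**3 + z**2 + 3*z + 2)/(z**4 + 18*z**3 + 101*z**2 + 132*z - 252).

Factor the denominator: (z - 1)*(z + 6)**2*(z + 7).
Partial-fraction decomposition: -179/(2*(z + 7)) + 4287/(49*(z + 6)) - 452/(7*(z + 6)**2) + 1/(98*(z - 1)).
Integrate each term; A/(z−a) gives A·log|z−a|; A/(z−a)² gives −A/(z−a).

log(z - 1)/98 + 4287*log(z + 6)/49 - 179*log(z + 7)/2 + 452/(7*z + 42) + C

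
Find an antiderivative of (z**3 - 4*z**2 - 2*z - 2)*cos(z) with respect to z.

Use integration by parts with u = z**3 - 4*z**2 - 2*z - 2, dv = cos(z) dz, so v = sin(z).
Apply parts 3 times (tabular method): alternate signs, differentiate u down to 0, integrate dv up.

z**3*sin(z) - 4*z**2*sin(z) + 3*z**2*cos(z) - 8*z*sin(z) - 8*z*cos(z) + 6*sin(z) - 8*cos(z) + C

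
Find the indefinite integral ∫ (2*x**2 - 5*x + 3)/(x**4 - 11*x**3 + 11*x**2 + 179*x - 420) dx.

3*log(x - 7)/4 - 7*log(x - 5)/9 + 3*log(x - 3)/28 - 5*log(x + 4)/63 + C

Factor the denominator: (x - 7)*(x - 5)*(x - 3)*(x + 4).
Partial-fraction decomposition: -5/(63*(x + 4)) + 3/(28*(x - 3)) - 7/(9*(x - 5)) + 3/(4*(x - 7)).
Integrate each term: A/(x−a) contributes A·log|x−a|.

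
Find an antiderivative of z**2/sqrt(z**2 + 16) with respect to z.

z*sqrt(z**2 + 16)/2 - 8*log(z + sqrt(z**2 + 16)) + C

Substitute z = 4·tan(θ), so dz = 4·sec(θ)^2 dθ and the radical becomes sqrt(z**2 + 16) = 4·sec(θ) by the Pythagorean identity.
Integrate the resulting trig expression in θ, then back-substitute tan(θ) = z/4, sec(θ) = sqrt(z**2 + 16)/4 (absorbing any constant into C).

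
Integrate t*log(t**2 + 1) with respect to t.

t**2*log(t**2 + 1)/2 - t**2/2 + log(t**2 + 1)/2 + C

Let u = t**2 + 1, so du = (2*t) dt.
The integral becomes (1/2)·∫ log(u) du; integrate by parts with u′=log(u), dv′=du.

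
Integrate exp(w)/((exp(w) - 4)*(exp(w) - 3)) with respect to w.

Let u = e^w, du = e^w dw.
The integral becomes ∫ du/((u-3)(u-4)); decompose into partial fractions.

log(exp(w) - 4) - log(exp(w) - 3) + C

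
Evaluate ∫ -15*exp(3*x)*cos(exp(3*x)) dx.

-5*sin(exp(3*x)) + C

Let u = exp(3*x), so du = (3*exp(3*x)) dx.
Rewriting, the integral becomes -5·∫ cos(u) du = -5·sin(u).
Substituting back, u = exp(3*x).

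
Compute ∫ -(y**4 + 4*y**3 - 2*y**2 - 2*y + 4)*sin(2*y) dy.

y**4*cos(2*y)/2 - y**3*sin(2*y) + 2*y**3*cos(2*y) - 3*y**2*sin(2*y) - 5*y**2*cos(2*y)/2 + 5*y*sin(2*y)/2 - 4*y*cos(2*y) + 2*sin(2*y) + 13*cos(2*y)/4 + C

Use integration by parts with u = y**4 + 4*y**3 - 2*y**2 - 2*y + 4, dv = -sin(2*y) dy, so v = cos(2*y)/2.
Apply parts 4 times (tabular method): alternate signs, differentiate u down to 0, integrate dv up.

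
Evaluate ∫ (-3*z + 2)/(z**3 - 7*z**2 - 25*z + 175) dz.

-19*log(z - 7)/24 + 13*log(z - 5)/20 + 17*log(z + 5)/120 + C

Factor the denominator: (z - 7)*(z - 5)*(z + 5).
Partial-fraction decomposition: 17/(120*(z + 5)) + 13/(20*(z - 5)) - 19/(24*(z - 7)).
Integrate each term: A/(z−a) contributes A·log|z−a|.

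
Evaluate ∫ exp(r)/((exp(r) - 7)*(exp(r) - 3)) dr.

log(exp(r) - 7)/4 - log(exp(r) - 3)/4 + C

Let u = e^r, du = e^r dr.
The integral becomes ∫ du/((u-7)(u-3)); decompose into partial fractions.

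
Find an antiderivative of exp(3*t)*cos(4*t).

4*exp(3*t)*sin(4*t)/25 + 3*exp(3*t)*cos(4*t)/25 + C

Let I denote the integral. Integrate by parts with u = cos(4*t), dv = exp(3*t) dt, so v = exp(3*t)/3: I = exp(3*t)*cos(4*t)/3 + (4/3)·∫ exp(3*t)*sin(4*t) dt.
Apply parts again with u = sin(4*t), dv = exp(3*t) dt: ∫ exp(3*t)*sin(4*t) dt = exp(3*t)*sin(4*t)/3 − (4/3)·I. Substituting back brings back I: I = 4*exp(3*t)*sin(4*t)/9 + exp(3*t)*cos(4*t)/3 − (16/9)·I.
Solving for I: (1 + 16/9)·I equals the remaining terms, so I = (9/25)·(4*exp(3*t)*sin(4*t)/9 + exp(3*t)*cos(4*t)/3).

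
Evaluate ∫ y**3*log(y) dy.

Use integration by parts with u = log(y), dv = y**3 dy.
Then du = 1/y dy and v = y**4/4.

y**4*log(y)/4 - y**4/16 + C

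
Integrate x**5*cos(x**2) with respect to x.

x**4*sin(x**2)/2 + x**2*cos(x**2) - sin(x**2) + C

Let u = x², du = 2x dx; rewrite as (1/2)∫ u^2·cos(1u) du.
Now integrate by parts 2 times.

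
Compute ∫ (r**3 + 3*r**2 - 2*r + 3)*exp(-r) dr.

(-r**3 - 6*r**2 - 10*r - 13)*exp(-r) + C

Use integration by parts with u = r**3 + 3*r**2 - 2*r + 3, dv = exp(-r) dr, so v = -exp(-r).
Apply parts 3 times (tabular method): alternate signs, differentiate u down to 0, integrate dv up.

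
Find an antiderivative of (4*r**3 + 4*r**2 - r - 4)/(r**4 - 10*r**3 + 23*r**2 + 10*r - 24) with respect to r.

Factor the denominator: (r - 6)*(r - 4)*(r - 1)*(r + 1).
Partial-fraction decomposition: 3/(70*(r + 1)) + 1/(10*(r - 1)) - 52/(5*(r - 4)) + 499/(35*(r - 6)).
Integrate each term: A/(r−a) contributes A·log|r−a|.

499*log(r - 6)/35 - 52*log(r - 4)/5 + log(r - 1)/10 + 3*log(r + 1)/70 + C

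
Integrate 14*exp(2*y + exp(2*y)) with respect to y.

7*exp(exp(2*y)) + C

Let u = exp(2*y), so du = (2*exp(2*y)) dy.
Rewriting, the integral becomes 7·∫ e^u du = 7·e^u.
Substituting back, u = exp(2*y).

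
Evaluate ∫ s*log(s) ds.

Use integration by parts with u = log(s), dv = s ds.
Then du = 1/s ds and v = s**2/2.

s**2*log(s)/2 - s**2/4 + C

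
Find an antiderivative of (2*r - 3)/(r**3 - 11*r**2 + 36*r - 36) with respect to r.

3*log(r - 6)/4 - log(r - 3) + log(r - 2)/4 + C

Factor the denominator: (r - 6)*(r - 3)*(r - 2).
Partial-fraction decomposition: 1/(4*(r - 2)) - 1/(r - 3) + 3/(4*(r - 6)).
Integrate each term: A/(r−a) contributes A·log|r−a|.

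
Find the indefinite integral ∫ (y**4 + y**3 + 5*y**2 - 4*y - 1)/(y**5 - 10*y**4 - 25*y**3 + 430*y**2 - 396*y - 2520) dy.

1480*log(y - 7)/117 - 1667*log(y - 6)/96 + 61*log(y - 5)/11 - 5*log(y + 2)/288 + 1283*log(y + 6)/6864 + C

Factor the denominator: (y - 7)*(y - 6)*(y - 5)*(y + 2)*(y + 6).
Partial-fraction decomposition: 1283/(6864*(y + 6)) - 5/(288*(y + 2)) + 61/(11*(y - 5)) - 1667/(96*(y - 6)) + 1480/(117*(y - 7)).
Integrate each term: A/(y−a) contributes A·log|y−a|.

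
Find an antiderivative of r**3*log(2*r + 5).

r**4*log(2*r + 5)/4 - r**4/16 + 5*r**3/24 - 25*r**2/32 + 125*r/32 - 625*log(2*r + 5)/64 + C

Use integration by parts with u = log(2*r + 5), dv = r**3 dr.
Then du = 2/(2*r + 5) dr and v = r**4/4.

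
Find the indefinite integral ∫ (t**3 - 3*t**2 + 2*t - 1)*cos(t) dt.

Use integration by parts with u = t**3 - 3*t**2 + 2*t - 1, dv = cos(t) dt, so v = sin(t).
Apply parts 3 times (tabular method): alternate signs, differentiate u down to 0, integrate dv up.

t**3*sin(t) - 3*t**2*sin(t) + 3*t**2*cos(t) - 4*t*sin(t) - 6*t*cos(t) + 5*sin(t) - 4*cos(t) + C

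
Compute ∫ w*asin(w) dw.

w**2*asin(w)/2 + w*sqrt(-w**2 + 1)/4 - asin(w)/4 + C

Use integration by parts with u = arcsin(w), dv = w dw.
Then du = 1/sqrt(-w**2 + 1) dw.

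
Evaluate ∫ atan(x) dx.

x*atan(x) - log(x**2 + 1)/2 + C

Use integration by parts with u = arctan(x), dv = dx.
Then du = 1/(x**2 + 1) dx.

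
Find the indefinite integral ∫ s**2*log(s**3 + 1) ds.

Let u = s**3 + 1, so du = (3*s**2) ds.
The integral becomes (1/3)·∫ log(u) du; integrate by parts with u′=log(u), dv′=du.

s**3*log(s**3 + 1)/3 - s**3/3 + log(s**3 + 1)/3 + C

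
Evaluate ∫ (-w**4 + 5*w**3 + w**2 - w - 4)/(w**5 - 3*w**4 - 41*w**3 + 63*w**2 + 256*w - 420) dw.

Factor the denominator: (w - 7)*(w - 2)**2*(w + 3)*(w + 5).
Partial-fraction decomposition: -51/(49*(w + 5)) + 52/(125*(w + 3)) - 39/(245*(w - 2)) - 22/(175*(w - 2)**2) - 27/(125*(w - 7)).
Integrate each term; A/(w−a) gives A·log|w−a|; A/(w−a)² gives −A/(w−a).

-27*log(w - 7)/125 - 39*log(w - 2)/245 + 52*log(w + 3)/125 - 51*log(w + 5)/49 + 22/(175*w - 350) + C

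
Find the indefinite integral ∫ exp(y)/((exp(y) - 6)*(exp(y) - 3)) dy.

log(exp(y) - 6)/3 - log(exp(y) - 3)/3 + C

Let u = e^y, du = e^y dy.
The integral becomes ∫ du/((u-6)(u-3)); decompose into partial fractions.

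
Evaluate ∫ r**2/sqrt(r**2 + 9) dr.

Substitute r = 3·tan(θ), so dr = 3·sec(θ)^2 dθ and the radical becomes sqrt(r**2 + 9) = 3·sec(θ) by the Pythagorean identity.
Integrate the resulting trig expression in θ, then back-substitute tan(θ) = r/3, sec(θ) = sqrt(r**2 + 9)/3 (absorbing any constant into C).

r*sqrt(r**2 + 9)/2 - 9*log(r + sqrt(r**2 + 9))/2 + C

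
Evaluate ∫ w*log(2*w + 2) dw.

Use integration by parts with u = log(2*w + 2), dv = w dw.
Then du = 2/(2*w + 2) dw and v = w**2/2.

w**2*log(2*w + 2)/2 - w**2/4 + w/2 - log(w + 1)/2 + C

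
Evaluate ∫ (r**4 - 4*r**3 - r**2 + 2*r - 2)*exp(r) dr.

Use integration by parts with u = r**4 - 4*r**3 - r**2 + 2*r - 2, dv = exp(r) dr, so v = exp(r).
Apply parts 4 times (tabular method): alternate signs, differentiate u down to 0, integrate dv up.

(r**4 - 8*r**3 + 23*r**2 - 44*r + 42)*exp(r) + C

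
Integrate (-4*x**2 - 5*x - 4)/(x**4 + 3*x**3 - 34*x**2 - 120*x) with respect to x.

Factor the denominator: x*(x - 6)*(x + 4)*(x + 5).
Partial-fraction decomposition: 79/(55*(x + 5)) - 6/(5*(x + 4)) - 89/(330*(x - 6)) + 1/(30*x).
Integrate each term: A/(x−a) contributes A·log|x−a|.

log(x)/30 - 89*log(x - 6)/330 - 6*log(x + 4)/5 + 79*log(x + 5)/55 + C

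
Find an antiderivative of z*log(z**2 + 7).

z**2*log(z**2 + 7)/2 - z**2/2 + 7*log(z**2 + 7)/2 + C

Let u = z**2 + 7, so du = (2*z) dz.
The integral becomes (1/2)·∫ log(u) du; integrate by parts with u′=log(u), dv′=du.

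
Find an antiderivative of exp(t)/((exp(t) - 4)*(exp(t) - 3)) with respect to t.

log(exp(t) - 4) - log(exp(t) - 3) + C

Let u = e^t, du = e^t dt.
The integral becomes ∫ du/((u-3)(u-4)); decompose into partial fractions.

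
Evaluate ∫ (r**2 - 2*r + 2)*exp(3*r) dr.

(9*r**2 - 24*r + 26)*exp(3*r)/27 + C

Use integration by parts with u = r**2 - 2*r + 2, dv = exp(3*r) dr, so v = exp(3*r)/3.
Apply parts 2 times (tabular method): alternate signs, differentiate u down to 0, integrate dv up.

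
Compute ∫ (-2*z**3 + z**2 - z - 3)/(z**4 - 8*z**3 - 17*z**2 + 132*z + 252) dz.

-647*log(z - 7)/90 + 45*log(z - 6)/8 + 19*log(z + 2)/72 - 7*log(z + 3)/10 + C

Factor the denominator: (z - 7)*(z - 6)*(z + 2)*(z + 3).
Partial-fraction decomposition: -7/(10*(z + 3)) + 19/(72*(z + 2)) + 45/(8*(z - 6)) - 647/(90*(z - 7)).
Integrate each term: A/(z−a) contributes A·log|z−a|.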